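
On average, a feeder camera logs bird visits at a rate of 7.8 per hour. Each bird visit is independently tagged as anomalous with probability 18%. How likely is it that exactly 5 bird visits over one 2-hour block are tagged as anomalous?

Thinning: the bird visits that are tagged as anomalous themselves form a Poisson process with rate 0.18 × 7.8 = 1.404 per hour.
Over the interval, μ = 1.404 × 2 = 2.808 (a 2-hour block = 2 hours).
P(N = 5) = e^(−2.808) · 2.808^5/5! ≈ 0.0878.

0.0878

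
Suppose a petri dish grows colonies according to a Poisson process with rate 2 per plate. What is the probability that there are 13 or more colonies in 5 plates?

Over the interval, μ = 2 × 5 = 10 (5 plates).
P(N ≥ 13) = 1 − P(N ≤ 12) = 1 − Σ_{j=0}^{12} e^(−μ) μ^j/j! ≈ 0.2084.

0.2084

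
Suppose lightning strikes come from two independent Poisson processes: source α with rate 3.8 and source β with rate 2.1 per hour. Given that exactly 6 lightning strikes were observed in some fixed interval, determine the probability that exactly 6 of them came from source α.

Given the total, each event is independently from source α with probability p = λ_α/(λ_α+λ_β) = 3.8/5.9 ≈ 0.6441.
So K ~ Binomial(6, 3.8/5.9): P(K = 6) = C(6,6) · (3.8/5.9)^6 · (2.1/5.9)^0 ≈ 0.0714.

0.0714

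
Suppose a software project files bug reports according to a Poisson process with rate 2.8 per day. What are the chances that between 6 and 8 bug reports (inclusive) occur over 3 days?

0.3796

Over the interval, μ = 2.8 × 3 = 8.4 (3 days).
P(6 ≤ N ≤ 8) = Σ_{j=6}^{8} e^(−8.4) · 8.4^j/j! ≈ 0.3796.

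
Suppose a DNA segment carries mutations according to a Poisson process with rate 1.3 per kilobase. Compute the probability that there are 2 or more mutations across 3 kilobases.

Over the interval, μ = 1.3 × 3 = 3.9 (3 kilobases).
P(N ≥ 2) = 1 − P(N ≤ 1) = 1 − Σ_{j=0}^{1} e^(−μ) μ^j/j! ≈ 0.9008.

0.9008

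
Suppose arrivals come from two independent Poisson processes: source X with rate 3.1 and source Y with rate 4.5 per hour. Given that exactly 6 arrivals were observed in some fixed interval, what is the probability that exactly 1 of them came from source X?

Given the total, each event is independently from source X with probability p = λ_X/(λ_X+λ_Y) = 3.1/7.6 ≈ 0.4079.
So K ~ Binomial(6, 3.1/7.6): P(K = 1) = C(6,1) · (3.1/7.6)^1 · (4.5/7.6)^5 ≈ 0.1781.

0.1781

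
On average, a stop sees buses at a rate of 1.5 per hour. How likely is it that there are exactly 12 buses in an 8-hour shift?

0.1144

Over the interval, μ = 1.5 × 8 = 12 (an 8-hour shift = 8 hours).
P(N = 12) = e^(−μ) μ^12/12! = e^(−12) · 12^12/479001600 ≈ 0.1144.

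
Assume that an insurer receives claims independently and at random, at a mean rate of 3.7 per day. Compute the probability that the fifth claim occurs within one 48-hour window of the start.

0.8605

Over the interval, μ = 3.7 × 2 = 7.4 (a 48-hour window = 2 days).
The fifth arrival falls in the interval iff at least 5 events occur there: P(S_5 ≤ t) = P(N ≥ 5) = 1 − P(N ≤ 4) ≈ 0.8605.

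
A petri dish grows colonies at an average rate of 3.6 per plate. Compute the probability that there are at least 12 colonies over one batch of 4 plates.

Over the interval, μ = 3.6 × 4 = 14.4 (a batch of 4 plates = 4 plates).
P(N ≥ 12) = 1 − P(N ≤ 11) = 1 − Σ_{j=0}^{11} e^(−μ) μ^j/j! ≈ 0.7723.

0.7723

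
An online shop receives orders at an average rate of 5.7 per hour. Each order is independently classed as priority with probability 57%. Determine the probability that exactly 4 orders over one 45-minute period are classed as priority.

0.1285

Thinning: the orders that are classed as priority themselves form a Poisson process with rate 0.57 × 5.7 = 3.249 per hour.
Over the interval, μ = 3.249 × 0.75 = 2.43675 (a 45-minute period = 0.75 hours).
P(N = 4) = e^(−2.43675) · 2.43675^4/4! ≈ 0.1285.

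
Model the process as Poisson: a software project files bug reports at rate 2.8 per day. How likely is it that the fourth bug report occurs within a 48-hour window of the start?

Over the interval, μ = 2.8 × 2 = 5.6 (a 48-hour window = 2 days).
The fourth arrival falls in the interval iff at least 4 events occur there: P(S_4 ≤ t) = P(N ≥ 4) = 1 − P(N ≤ 3) ≈ 0.8094.

0.8094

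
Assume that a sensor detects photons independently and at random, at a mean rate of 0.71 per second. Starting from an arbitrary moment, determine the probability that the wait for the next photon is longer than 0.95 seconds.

0.5094

The wait for the next event is exponential with rate λ = 0.71 per second.
P(T > 0.95) = e^(−λt) = e^(−0.71 × 0.95) = e^(−0.6745) ≈ 0.5094.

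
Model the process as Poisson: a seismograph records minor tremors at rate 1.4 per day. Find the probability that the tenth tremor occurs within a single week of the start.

Over the interval, μ = 1.4 × 7 = 9.8 (a week = 7 days).
The tenth arrival falls in the interval iff at least 10 events occur there: P(S_10 ≤ t) = P(N ≥ 10) = 1 − P(N ≤ 9) ≈ 0.5168.

0.5168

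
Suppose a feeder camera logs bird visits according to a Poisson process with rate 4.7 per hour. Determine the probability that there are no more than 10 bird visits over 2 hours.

0.6576

Over the interval, μ = 4.7 × 2 = 9.4 (2 hours).
P(N ≤ 10) = Σ_{j=0}^{10} e^(−μ) μ^j/j! ≈ 0.6576.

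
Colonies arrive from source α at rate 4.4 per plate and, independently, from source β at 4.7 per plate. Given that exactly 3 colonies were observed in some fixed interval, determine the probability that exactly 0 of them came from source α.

Given the total, each event is independently from source α with probability p = λ_α/(λ_α+λ_β) = 4.4/9.1 ≈ 0.4835.
So K ~ Binomial(3, 4.4/9.1): P(K = 0) = C(3,0) · (4.4/9.1)^0 · (4.7/9.1)^3 ≈ 0.1378.

0.1378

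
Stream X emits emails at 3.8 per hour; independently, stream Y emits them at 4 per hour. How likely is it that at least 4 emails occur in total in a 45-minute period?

Independent Poisson processes superpose: combined rate λ = 3.8 + 4 = 7.8 per hour.
Over the interval, μ = 7.8 × 0.75 = 5.85 (a 45-minute period = 0.75 hours).
P(N ≥ 4) = 1 − P(N ≤ 3) ≈ 0.8349.

0.8349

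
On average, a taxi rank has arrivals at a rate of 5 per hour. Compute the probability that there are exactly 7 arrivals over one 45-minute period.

Over the interval, μ = 5 × 0.75 = 3.75 (a 45-minute period = 0.75 hours).
P(N = 7) = e^(−μ) μ^7/7! = e^(−3.75) · 3.75^7/5040 ≈ 0.0487.

0.0487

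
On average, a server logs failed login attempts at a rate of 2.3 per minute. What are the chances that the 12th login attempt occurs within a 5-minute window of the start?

0.4802

Over the interval, μ = 2.3 × 5 = 11.5 (a 5-minute window = 5 minutes).
The 12th arrival falls in the interval iff at least 12 events occur there: P(S_12 ≤ t) = P(N ≥ 12) = 1 − P(N ≤ 11) ≈ 0.4802.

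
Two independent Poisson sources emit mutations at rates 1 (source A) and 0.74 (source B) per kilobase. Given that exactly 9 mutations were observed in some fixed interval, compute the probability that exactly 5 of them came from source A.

0.2584

Given the total, each event is independently from source A with probability p = λ_A/(λ_A+λ_B) = 1/1.74 ≈ 0.5747.
So K ~ Binomial(9, 1/1.74): P(K = 5) = C(9,5) · (1/1.74)^5 · (0.74/1.74)^4 ≈ 0.2584.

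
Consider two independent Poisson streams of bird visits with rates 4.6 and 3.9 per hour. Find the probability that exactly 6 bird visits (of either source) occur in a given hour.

Independent Poisson processes superpose: combined rate λ = 4.6 + 3.9 = 8.5 per hour.
So μ = 8.5.
P(N = 6) = e^(−8.5) · 8.5^6/6! ≈ 0.1066.

0.1066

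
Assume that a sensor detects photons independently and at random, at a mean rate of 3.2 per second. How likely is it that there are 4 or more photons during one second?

0.3975

With mean μ = 3.2 per second,
P(N ≥ 4) = 1 − P(N ≤ 3) = 1 − Σ_{j=0}^{3} e^(−μ) μ^j/j! ≈ 0.3975.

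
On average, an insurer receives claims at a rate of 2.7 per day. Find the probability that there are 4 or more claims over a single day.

With mean μ = 2.7 per day,
P(N ≥ 4) = 1 − P(N ≤ 3) = 1 − Σ_{j=0}^{3} e^(−μ) μ^j/j! ≈ 0.2859.

0.2859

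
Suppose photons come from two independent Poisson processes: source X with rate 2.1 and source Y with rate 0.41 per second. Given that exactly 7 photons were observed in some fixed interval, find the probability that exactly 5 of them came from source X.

Given the total, each event is independently from source X with probability p = λ_X/(λ_X+λ_Y) = 2.1/2.51 ≈ 0.8367.
So K ~ Binomial(7, 2.1/2.51): P(K = 5) = C(7,5) · (2.1/2.51)^5 · (0.41/2.51)^2 ≈ 0.2297.

0.2297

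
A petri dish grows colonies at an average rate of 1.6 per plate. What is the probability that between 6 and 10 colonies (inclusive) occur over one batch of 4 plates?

0.5548

Over the interval, μ = 1.6 × 4 = 6.4 (a batch of 4 plates = 4 plates).
P(6 ≤ N ≤ 10) = Σ_{j=6}^{10} e^(−6.4) · 6.4^j/j! ≈ 0.5548.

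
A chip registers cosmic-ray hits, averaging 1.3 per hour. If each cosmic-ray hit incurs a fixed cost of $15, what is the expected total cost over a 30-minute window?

E[N] = 1.3 × 0.5 = 0.65 (a 30-minute window = 0.5 hours); E[cost] = 0.65 × $15 = $9.75.

$9.75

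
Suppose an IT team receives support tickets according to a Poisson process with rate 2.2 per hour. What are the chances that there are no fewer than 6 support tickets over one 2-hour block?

0.2801

Over the interval, μ = 2.2 × 2 = 4.4 (a 2-hour block = 2 hours).
P(N ≥ 6) = 1 − P(N ≤ 5) = 1 − Σ_{j=0}^{5} e^(−μ) μ^j/j! ≈ 0.2801.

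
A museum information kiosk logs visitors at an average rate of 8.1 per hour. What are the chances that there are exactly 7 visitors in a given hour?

With mean μ = 8.1 per hour,
P(N = 7) = e^(−μ) μ^7/7! = e^(−8.1) · 8.1^7/5040 ≈ 0.1378.

0.1378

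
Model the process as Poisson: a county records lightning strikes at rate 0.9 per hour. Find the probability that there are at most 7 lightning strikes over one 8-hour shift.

0.5689

Over the interval, μ = 0.9 × 8 = 7.2 (an 8-hour shift = 8 hours).
P(N ≤ 7) = Σ_{j=0}^{7} e^(−μ) μ^j/j! ≈ 0.5689.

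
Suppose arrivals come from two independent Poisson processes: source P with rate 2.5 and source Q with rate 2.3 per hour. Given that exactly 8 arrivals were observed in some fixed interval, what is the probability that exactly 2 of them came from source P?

0.0919

Given the total, each event is independently from source P with probability p = λ_P/(λ_P+λ_Q) = 2.5/4.8 ≈ 0.5208.
So K ~ Binomial(8, 2.5/4.8): P(K = 2) = C(8,2) · (2.5/4.8)^2 · (2.3/4.8)^6 ≈ 0.0919.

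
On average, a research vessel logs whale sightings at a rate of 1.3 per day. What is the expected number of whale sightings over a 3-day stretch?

E[N] = λt = 1.3 × 3 = 3.9 (a 3-day stretch = 3 days).

3.9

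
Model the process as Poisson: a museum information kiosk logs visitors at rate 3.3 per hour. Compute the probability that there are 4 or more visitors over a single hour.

With mean μ = 3.3 per hour,
P(N ≥ 4) = 1 − P(N ≤ 3) = 1 − Σ_{j=0}^{3} e^(−μ) μ^j/j! ≈ 0.4197.

0.4197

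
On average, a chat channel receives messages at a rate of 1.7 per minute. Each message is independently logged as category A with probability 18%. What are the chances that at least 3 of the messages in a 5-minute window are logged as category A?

0.1987

Thinning: the messages that are logged as category A themselves form a Poisson process with rate 0.18 × 1.7 = 0.306 per minute.
Over the interval, μ = 0.306 × 5 = 1.53 (a 5-minute window = 5 minutes).
P(N ≥ 3) = 1 − P(N ≤ 2) ≈ 0.1987.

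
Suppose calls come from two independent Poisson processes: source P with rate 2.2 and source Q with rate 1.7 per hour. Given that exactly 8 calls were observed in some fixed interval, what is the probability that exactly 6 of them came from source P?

Given the total, each event is independently from source P with probability p = λ_P/(λ_P+λ_Q) = 2.2/3.9 ≈ 0.5641.
So K ~ Binomial(8, 2.2/3.9): P(K = 6) = C(8,6) · (2.2/3.9)^6 · (1.7/3.9)^2 ≈ 0.1714.

0.1714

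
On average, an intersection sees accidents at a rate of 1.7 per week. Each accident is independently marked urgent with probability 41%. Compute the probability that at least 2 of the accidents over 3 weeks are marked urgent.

Thinning: the accidents that are marked urgent themselves form a Poisson process with rate 0.41 × 1.7 = 0.697 per week.
Over the interval, μ = 0.697 × 3 = 2.091 (3 weeks).
P(N ≥ 2) = 1 − P(N ≤ 1) ≈ 0.6181.

0.6181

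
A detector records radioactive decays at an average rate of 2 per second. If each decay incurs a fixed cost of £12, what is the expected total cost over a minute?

E[N] = 2 × 60 = 120 (a minute = 60 seconds); E[cost] = 120 × £12 = £1440.

£1440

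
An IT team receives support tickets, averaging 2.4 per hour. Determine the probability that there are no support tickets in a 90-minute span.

Over the interval, μ = 2.4 × 1.5 = 3.6 (a 90-minute span = 1.5 hours).
P(N = 0) = e^(−μ) μ^0/0! = e^(−3.6) · 3.6^0/1 ≈ 0.0273.

0.0273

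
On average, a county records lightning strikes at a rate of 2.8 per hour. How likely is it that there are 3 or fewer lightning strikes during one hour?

0.6919

With mean μ = 2.8 per hour,
P(N ≤ 3) = Σ_{j=0}^{3} e^(−μ) μ^j/j! ≈ 0.6919.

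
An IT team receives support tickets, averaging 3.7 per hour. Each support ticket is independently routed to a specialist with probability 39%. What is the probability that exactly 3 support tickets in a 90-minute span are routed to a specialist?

0.1940

Thinning: the support tickets that are routed to a specialist themselves form a Poisson process with rate 0.39 × 3.7 = 1.443 per hour.
Over the interval, μ = 1.443 × 1.5 = 2.1645 (a 90-minute span = 1.5 hours).
P(N = 3) = e^(−2.1645) · 2.1645^3/3! ≈ 0.1940.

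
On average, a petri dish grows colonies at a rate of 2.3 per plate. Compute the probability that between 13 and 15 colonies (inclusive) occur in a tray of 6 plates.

0.3106

Over the interval, μ = 2.3 × 6 = 13.8 (a tray of 6 plates = 6 plates).
P(13 ≤ N ≤ 15) = Σ_{j=13}^{15} e^(−13.8) · 13.8^j/j! ≈ 0.3106.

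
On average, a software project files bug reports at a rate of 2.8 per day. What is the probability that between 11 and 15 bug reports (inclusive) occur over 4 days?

Over the interval, μ = 2.8 × 4 = 11.2 (4 days).
P(11 ≤ N ≤ 15) = Σ_{j=11}^{15} e^(−11.2) · 11.2^j/j! ≈ 0.4601.

0.4601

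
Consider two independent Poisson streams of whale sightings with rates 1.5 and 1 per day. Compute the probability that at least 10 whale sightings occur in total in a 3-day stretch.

0.2236

Independent Poisson processes superpose: combined rate λ = 1.5 + 1 = 2.5 per day.
Over the interval, μ = 2.5 × 3 = 7.5 (a 3-day stretch = 3 days).
P(N ≥ 10) = 1 − P(N ≤ 9) ≈ 0.2236.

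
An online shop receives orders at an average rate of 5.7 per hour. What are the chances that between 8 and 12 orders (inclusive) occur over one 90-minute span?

0.5269

Over the interval, μ = 5.7 × 1.5 = 8.55 (a 90-minute span = 1.5 hours).
P(8 ≤ N ≤ 12) = Σ_{j=8}^{12} e^(−8.55) · 8.55^j/j! ≈ 0.5269.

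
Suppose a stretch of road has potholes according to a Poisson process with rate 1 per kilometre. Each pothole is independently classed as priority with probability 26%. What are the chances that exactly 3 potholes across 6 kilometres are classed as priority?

Thinning: the potholes that are classed as priority themselves form a Poisson process with rate 0.26 × 1 = 0.26 per kilometre.
Over the interval, μ = 0.26 × 6 = 1.56 (6 kilometres).
P(N = 3) = e^(−1.56) · 1.56^3/3! ≈ 0.1330.

0.1330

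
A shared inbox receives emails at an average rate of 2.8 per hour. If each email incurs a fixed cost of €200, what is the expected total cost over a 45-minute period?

€420

E[N] = 2.8 × 0.75 = 2.1 (a 45-minute period = 0.75 hours); E[cost] = 2.1 × €200 = €420.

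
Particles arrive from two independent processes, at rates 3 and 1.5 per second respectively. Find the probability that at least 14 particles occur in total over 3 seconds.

0.4818

Independent Poisson processes superpose: combined rate λ = 3 + 1.5 = 4.5 per second.
Over the interval, μ = 4.5 × 3 = 13.5 (3 seconds).
P(N ≥ 14) = 1 − P(N ≤ 13) ≈ 0.4818.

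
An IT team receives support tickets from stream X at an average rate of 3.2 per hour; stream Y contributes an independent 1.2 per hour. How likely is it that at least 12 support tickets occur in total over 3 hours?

Independent Poisson processes superpose: combined rate λ = 3.2 + 1.2 = 4.4 per hour.
Over the interval, μ = 4.4 × 3 = 13.2 (3 hours).
P(N ≥ 12) = 1 − P(N ≤ 11) ≈ 0.6668.

0.6668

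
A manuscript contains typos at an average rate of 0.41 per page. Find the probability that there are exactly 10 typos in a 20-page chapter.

0.1040

Over the interval, μ = 0.41 × 20 = 8.2 (a 20-page chapter = 20 pages).
P(N = 10) = e^(−μ) μ^10/10! = e^(−8.2) · 8.2^10/3628800 ≈ 0.1040.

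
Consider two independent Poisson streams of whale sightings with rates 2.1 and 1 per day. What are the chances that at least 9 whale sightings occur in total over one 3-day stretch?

0.5832

Independent Poisson processes superpose: combined rate λ = 2.1 + 1 = 3.1 per day.
Over the interval, μ = 3.1 × 3 = 9.3 (a 3-day stretch = 3 days).
P(N ≥ 9) = 1 − P(N ≤ 8) ≈ 0.5832.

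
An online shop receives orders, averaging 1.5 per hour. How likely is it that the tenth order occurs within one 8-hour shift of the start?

0.7576

Over the interval, μ = 1.5 × 8 = 12 (an 8-hour shift = 8 hours).
The tenth arrival falls in the interval iff at least 10 events occur there: P(S_10 ≤ t) = P(N ≥ 10) = 1 − P(N ≤ 9) ≈ 0.7576.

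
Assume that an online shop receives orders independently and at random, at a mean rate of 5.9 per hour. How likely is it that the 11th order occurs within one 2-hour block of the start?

Over the interval, μ = 5.9 × 2 = 11.8 (a 2-hour block = 2 hours).
The 11th arrival falls in the interval iff at least 11 events occur there: P(S_11 ≤ t) = P(N ≥ 11) = 1 − P(N ≤ 10) ≈ 0.6315.

0.6315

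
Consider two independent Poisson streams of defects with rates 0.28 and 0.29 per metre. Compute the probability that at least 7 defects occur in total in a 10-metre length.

0.3456

Independent Poisson processes superpose: combined rate λ = 0.28 + 0.29 = 0.57 per metre.
Over the interval, μ = 0.57 × 10 = 5.7 (a 10-metre length = 10 metres).
P(N ≥ 7) = 1 − P(N ≤ 6) ≈ 0.3456.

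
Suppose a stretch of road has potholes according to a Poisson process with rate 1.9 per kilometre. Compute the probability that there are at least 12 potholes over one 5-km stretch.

Over the interval, μ = 1.9 × 5 = 9.5 (a 5-km stretch = 5 kilometres).
P(N ≥ 12) = 1 − P(N ≤ 11) = 1 − Σ_{j=0}^{11} e^(−μ) μ^j/j! ≈ 0.2480.

0.2480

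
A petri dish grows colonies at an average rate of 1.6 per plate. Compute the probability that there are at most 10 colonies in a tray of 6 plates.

0.6329

Over the interval, μ = 1.6 × 6 = 9.6 (a tray of 6 plates = 6 plates).
P(N ≤ 10) = Σ_{j=0}^{10} e^(−μ) μ^j/j! ≈ 0.6329.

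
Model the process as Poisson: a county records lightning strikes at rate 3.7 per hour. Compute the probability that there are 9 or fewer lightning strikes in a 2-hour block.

0.7877

Over the interval, μ = 3.7 × 2 = 7.4 (a 2-hour block = 2 hours).
P(N ≤ 9) = Σ_{j=0}^{9} e^(−μ) μ^j/j! ≈ 0.7877.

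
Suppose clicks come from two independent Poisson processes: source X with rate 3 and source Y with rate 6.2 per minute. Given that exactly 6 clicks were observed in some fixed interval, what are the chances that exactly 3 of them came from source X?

0.2122

Given the total, each event is independently from source X with probability p = λ_X/(λ_X+λ_Y) = 3/9.2 ≈ 0.3261.
So K ~ Binomial(6, 3/9.2): P(K = 3) = C(6,3) · (3/9.2)^3 · (6.2/9.2)^3 ≈ 0.2122.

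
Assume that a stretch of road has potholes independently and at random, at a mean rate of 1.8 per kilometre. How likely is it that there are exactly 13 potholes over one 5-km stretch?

Over the interval, μ = 1.8 × 5 = 9 (a 5-km stretch = 5 kilometres).
P(N = 13) = e^(−μ) μ^13/13! = e^(−9) · 9^13/6227020800 ≈ 0.0504.

0.0504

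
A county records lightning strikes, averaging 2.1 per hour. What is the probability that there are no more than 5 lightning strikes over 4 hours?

Over the interval, μ = 2.1 × 4 = 8.4 (4 hours).
P(N ≤ 5) = Σ_{j=0}^{5} e^(−μ) μ^j/j! ≈ 0.1573.

0.1573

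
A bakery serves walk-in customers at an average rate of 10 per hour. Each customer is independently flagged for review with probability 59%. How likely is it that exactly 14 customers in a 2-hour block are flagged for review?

Thinning: the customers that are flagged for review themselves form a Poisson process with rate 0.59 × 10 = 5.9 per hour.
Over the interval, μ = 5.9 × 2 = 11.8 (a 2-hour block = 2 hours).
P(N = 14) = e^(−11.8) · 11.8^14/14! ≈ 0.0874.

0.0874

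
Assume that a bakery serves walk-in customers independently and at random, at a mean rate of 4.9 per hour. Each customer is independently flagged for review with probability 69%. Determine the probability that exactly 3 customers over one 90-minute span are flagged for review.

0.1364

Thinning: the customers that are flagged for review themselves form a Poisson process with rate 0.69 × 4.9 = 3.381 per hour.
Over the interval, μ = 3.381 × 1.5 = 5.0715 (a 90-minute span = 1.5 hours).
P(N = 3) = e^(−5.0715) · 5.0715^3/3! ≈ 0.1364.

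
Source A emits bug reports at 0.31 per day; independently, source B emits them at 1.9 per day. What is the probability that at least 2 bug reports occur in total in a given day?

0.6479

Independent Poisson processes superpose: combined rate λ = 0.31 + 1.9 = 2.21 per day.
So μ = 2.21.
P(N ≥ 2) = 1 − P(N ≤ 1) ≈ 0.6479.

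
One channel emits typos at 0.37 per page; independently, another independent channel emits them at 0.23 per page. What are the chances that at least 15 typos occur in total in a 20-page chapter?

0.2280

Independent Poisson processes superpose: combined rate λ = 0.37 + 0.23 = 0.6 per page.
Over the interval, μ = 0.6 × 20 = 12 (a 20-page chapter = 20 pages).
P(N ≥ 15) = 1 − P(N ≤ 14) ≈ 0.2280.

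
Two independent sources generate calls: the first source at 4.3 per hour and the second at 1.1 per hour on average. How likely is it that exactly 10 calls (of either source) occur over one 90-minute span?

Independent Poisson processes superpose: combined rate λ = 4.3 + 1.1 = 5.4 per hour.
Over the interval, μ = 5.4 × 1.5 = 8.1 (a 90-minute span = 1.5 hours).
P(N = 10) = e^(−8.1) · 8.1^10/10! ≈ 0.1017.

0.1017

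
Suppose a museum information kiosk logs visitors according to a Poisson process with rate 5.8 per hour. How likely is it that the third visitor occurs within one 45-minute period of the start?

Over the interval, μ = 5.8 × 0.75 = 4.35 (a 45-minute period = 0.75 hours).
The third arrival falls in the interval iff at least 3 events occur there: P(S_3 ≤ t) = P(N ≥ 3) = 1 − P(N ≤ 2) ≈ 0.8088.

0.8088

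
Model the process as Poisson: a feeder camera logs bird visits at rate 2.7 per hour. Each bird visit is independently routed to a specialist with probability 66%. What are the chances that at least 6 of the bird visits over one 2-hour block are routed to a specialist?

Thinning: the bird visits that are routed to a specialist themselves form a Poisson process with rate 0.66 × 2.7 = 1.782 per hour.
Over the interval, μ = 1.782 × 2 = 3.564 (a 2-hour block = 2 hours).
P(N ≥ 6) = 1 − P(N ≤ 5) ≈ 0.1510.

0.1510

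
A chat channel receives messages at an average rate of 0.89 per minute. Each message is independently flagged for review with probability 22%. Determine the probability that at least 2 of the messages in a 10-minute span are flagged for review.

0.5825

Thinning: the messages that are flagged for review themselves form a Poisson process with rate 0.22 × 0.89 = 0.1958 per minute.
Over the interval, μ = 0.1958 × 10 = 1.958 (a 10-minute span = 10 minutes).
P(N ≥ 2) = 1 − P(N ≤ 1) ≈ 0.5825.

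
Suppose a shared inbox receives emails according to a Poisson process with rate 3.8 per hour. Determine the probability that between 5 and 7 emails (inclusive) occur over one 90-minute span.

Over the interval, μ = 3.8 × 1.5 = 5.7 (a 90-minute span = 1.5 hours).
P(5 ≤ N ≤ 7) = Σ_{j=5}^{7} e^(−5.7) · 5.7^j/j! ≈ 0.4569.

0.4569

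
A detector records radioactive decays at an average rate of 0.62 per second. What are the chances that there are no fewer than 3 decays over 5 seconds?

0.5988

Over the interval, μ = 0.62 × 5 = 3.1 (5 seconds).
P(N ≥ 3) = 1 − P(N ≤ 2) = 1 − Σ_{j=0}^{2} e^(−μ) μ^j/j! ≈ 0.5988.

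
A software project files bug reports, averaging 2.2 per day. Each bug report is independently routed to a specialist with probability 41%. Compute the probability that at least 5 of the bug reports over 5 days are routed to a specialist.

Thinning: the bug reports that are routed to a specialist themselves form a Poisson process with rate 0.41 × 2.2 = 0.902 per day.
Over the interval, μ = 0.902 × 5 = 4.51 (5 days).
P(N ≥ 5) = 1 − P(N ≤ 4) ≈ 0.4698.

0.4698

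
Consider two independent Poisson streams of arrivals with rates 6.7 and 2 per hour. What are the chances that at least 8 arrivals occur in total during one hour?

Independent Poisson processes superpose: combined rate λ = 6.7 + 2 = 8.7 per hour.
So μ = 8.7.
P(N ≥ 8) = 1 − P(N ≤ 7) ≈ 0.6398.

0.6398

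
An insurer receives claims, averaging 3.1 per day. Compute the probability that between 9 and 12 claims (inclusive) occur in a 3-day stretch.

Over the interval, μ = 3.1 × 3 = 9.3 (a 3-day stretch = 3 days).
P(9 ≤ N ≤ 12) = Σ_{j=9}^{12} e^(−9.3) · 9.3^j/j! ≈ 0.4360.

0.4360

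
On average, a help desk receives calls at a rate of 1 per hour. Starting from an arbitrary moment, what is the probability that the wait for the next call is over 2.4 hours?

The wait for the next event is exponential with rate λ = 1 per hour.
P(T > 2.4) = e^(−λt) = e^(−1 × 2.4) = e^(−2.4) ≈ 0.0907.

0.0907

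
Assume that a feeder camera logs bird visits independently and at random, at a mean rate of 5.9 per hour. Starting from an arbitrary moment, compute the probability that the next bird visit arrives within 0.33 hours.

Inter-arrival times are exponential with rate λ = 5.9 per hour.
P(T ≤ 0.33) = 1 − e^(−λt) = 1 − e^(−5.9 × 0.33) = 1 − e^(−1.947) ≈ 0.8573.

0.8573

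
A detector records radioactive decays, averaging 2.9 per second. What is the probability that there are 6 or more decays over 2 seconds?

Over the interval, μ = 2.9 × 2 = 5.8 (2 seconds).
P(N ≥ 6) = 1 − P(N ≤ 5) = 1 − Σ_{j=0}^{5} e^(−μ) μ^j/j! ≈ 0.5217.

0.5217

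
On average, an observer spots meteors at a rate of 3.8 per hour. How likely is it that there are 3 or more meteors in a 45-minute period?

0.5424

Over the interval, μ = 3.8 × 0.75 = 2.85 (a 45-minute period = 0.75 hours).
P(N ≥ 3) = 1 − P(N ≤ 2) = 1 − Σ_{j=0}^{2} e^(−μ) μ^j/j! ≈ 0.5424.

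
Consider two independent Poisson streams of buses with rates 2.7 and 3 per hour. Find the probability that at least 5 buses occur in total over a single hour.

Independent Poisson processes superpose: combined rate λ = 2.7 + 3 = 5.7 per hour.
So μ = 5.7.
P(N ≥ 5) = 1 − P(N ≤ 4) ≈ 0.6728.

0.6728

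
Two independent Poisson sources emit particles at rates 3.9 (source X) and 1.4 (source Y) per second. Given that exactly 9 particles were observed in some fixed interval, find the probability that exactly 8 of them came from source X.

Given the total, each event is independently from source X with probability p = λ_X/(λ_X+λ_Y) = 3.9/5.3 ≈ 0.7358.
So K ~ Binomial(9, 3.9/5.3): P(K = 8) = C(9,8) · (3.9/5.3)^8 · (1.4/5.3)^1 ≈ 0.2044.

0.2044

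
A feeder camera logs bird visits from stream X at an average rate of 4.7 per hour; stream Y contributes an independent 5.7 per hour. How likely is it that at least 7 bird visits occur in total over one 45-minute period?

0.6616

Independent Poisson processes superpose: combined rate λ = 4.7 + 5.7 = 10.4 per hour.
Over the interval, μ = 10.4 × 0.75 = 7.8 (a 45-minute period = 0.75 hours).
P(N ≥ 7) = 1 − P(N ≤ 6) ≈ 0.6616.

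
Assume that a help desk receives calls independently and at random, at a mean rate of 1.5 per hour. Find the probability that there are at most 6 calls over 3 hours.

Over the interval, μ = 1.5 × 3 = 4.5 (3 hours).
P(N ≤ 6) = Σ_{j=0}^{6} e^(−μ) μ^j/j! ≈ 0.8311.

0.8311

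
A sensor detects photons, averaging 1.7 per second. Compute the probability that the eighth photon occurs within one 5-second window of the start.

Over the interval, μ = 1.7 × 5 = 8.5 (a 5-second window = 5 seconds).
The eighth arrival falls in the interval iff at least 8 events occur there: P(S_8 ≤ t) = P(N ≥ 8) = 1 − P(N ≤ 7) ≈ 0.6144.

0.6144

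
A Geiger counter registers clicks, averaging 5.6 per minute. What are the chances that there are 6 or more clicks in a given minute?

0.4881

With mean μ = 5.6 per minute,
P(N ≥ 6) = 1 − P(N ≤ 5) = 1 − Σ_{j=0}^{5} e^(−μ) μ^j/j! ≈ 0.4881.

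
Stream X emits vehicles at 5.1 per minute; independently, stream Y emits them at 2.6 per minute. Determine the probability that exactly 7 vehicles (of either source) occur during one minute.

0.1442

Independent Poisson processes superpose: combined rate λ = 5.1 + 2.6 = 7.7 per minute.
So μ = 7.7.
P(N = 7) = e^(−7.7) · 7.7^7/7! ≈ 0.1442.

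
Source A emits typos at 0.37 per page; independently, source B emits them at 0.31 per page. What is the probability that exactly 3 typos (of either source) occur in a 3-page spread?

Independent Poisson processes superpose: combined rate λ = 0.37 + 0.31 = 0.68 per page.
Over the interval, μ = 0.68 × 3 = 2.04 (a 3-page spread = 3 pages).
P(N = 3) = e^(−2.04) · 2.04^3/3! ≈ 0.1840.

0.1840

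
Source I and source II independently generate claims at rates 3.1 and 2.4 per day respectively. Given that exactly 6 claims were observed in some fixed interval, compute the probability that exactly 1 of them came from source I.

0.0535

Given the total, each event is independently from source I with probability p = λ_I/(λ_I+λ_II) = 3.1/5.5 ≈ 0.5636.
So K ~ Binomial(6, 3.1/5.5): P(K = 1) = C(6,1) · (3.1/5.5)^1 · (2.4/5.5)^5 ≈ 0.0535.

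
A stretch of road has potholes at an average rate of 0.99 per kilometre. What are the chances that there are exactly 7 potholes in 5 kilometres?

Over the interval, μ = 0.99 × 5 = 4.95 (5 kilometres).
P(N = 7) = e^(−μ) μ^7/7! = e^(−4.95) · 4.95^7/5040 ≈ 0.1023.

0.1023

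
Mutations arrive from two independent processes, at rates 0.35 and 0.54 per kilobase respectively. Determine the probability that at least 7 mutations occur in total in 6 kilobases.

Independent Poisson processes superpose: combined rate λ = 0.35 + 0.54 = 0.89 per kilobase.
Over the interval, μ = 0.89 × 6 = 5.34 (6 kilobases).
P(N ≥ 7) = 1 − P(N ≤ 6) ≈ 0.2890.

0.2890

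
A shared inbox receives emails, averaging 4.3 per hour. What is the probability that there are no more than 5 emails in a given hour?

With mean μ = 4.3 per hour,
P(N ≤ 5) = Σ_{j=0}^{5} e^(−μ) μ^j/j! ≈ 0.7367.

0.7367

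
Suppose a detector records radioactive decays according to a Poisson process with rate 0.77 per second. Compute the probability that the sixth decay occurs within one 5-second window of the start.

0.1919

Over the interval, μ = 0.77 × 5 = 3.85 (a 5-second window = 5 seconds).
The sixth arrival falls in the interval iff at least 6 events occur there: P(S_6 ≤ t) = P(N ≥ 6) = 1 − P(N ≤ 5) ≈ 0.1919.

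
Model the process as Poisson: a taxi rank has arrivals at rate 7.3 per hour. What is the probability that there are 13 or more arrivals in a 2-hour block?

Over the interval, μ = 7.3 × 2 = 14.6 (a 2-hour block = 2 hours).
P(N ≥ 13) = 1 − P(N ≤ 12) = 1 − Σ_{j=0}^{12} e^(−μ) μ^j/j! ≈ 0.6979.

0.6979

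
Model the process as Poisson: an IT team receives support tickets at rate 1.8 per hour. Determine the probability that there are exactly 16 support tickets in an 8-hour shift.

0.0911

Over the interval, μ = 1.8 × 8 = 14.4 (an 8-hour shift = 8 hours).
P(N = 16) = e^(−μ) μ^16/16! = e^(−14.4) · 14.4^16/20922789888000 ≈ 0.0911.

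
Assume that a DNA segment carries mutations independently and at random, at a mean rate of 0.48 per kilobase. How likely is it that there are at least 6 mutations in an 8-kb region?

Over the interval, μ = 0.48 × 8 = 3.84 (an 8-kb region = 8 kilobases).
P(N ≥ 6) = 1 − P(N ≤ 5) = 1 − Σ_{j=0}^{5} e^(−μ) μ^j/j! ≈ 0.1904.

0.1904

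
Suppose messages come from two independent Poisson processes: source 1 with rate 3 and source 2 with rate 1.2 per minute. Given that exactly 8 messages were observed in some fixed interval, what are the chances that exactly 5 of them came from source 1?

Given the total, each event is independently from source 1 with probability p = λ_1/(λ_1+λ_2) = 3/4.2 ≈ 0.7143.
So K ~ Binomial(8, 3/4.2): P(K = 5) = C(8,5) · (3/4.2)^5 · (1.2/4.2)^3 ≈ 0.2429.

0.2429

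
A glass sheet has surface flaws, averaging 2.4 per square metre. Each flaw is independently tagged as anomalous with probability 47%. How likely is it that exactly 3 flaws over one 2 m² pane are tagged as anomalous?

0.2005

Thinning: the flaws that are tagged as anomalous themselves form a Poisson process with rate 0.47 × 2.4 = 1.128 per square metre.
Over the interval, μ = 1.128 × 2 = 2.256 (a 2 m² pane = 2 square metres).
P(N = 3) = e^(−2.256) · 2.256^3/3! ≈ 0.2005.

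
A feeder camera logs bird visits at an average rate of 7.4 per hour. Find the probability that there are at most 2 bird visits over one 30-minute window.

0.2854

Over the interval, μ = 7.4 × 0.5 = 3.7 (a 30-minute window = 0.5 hours).
P(N ≤ 2) = Σ_{j=0}^{2} e^(−μ) μ^j/j! ≈ 0.2854.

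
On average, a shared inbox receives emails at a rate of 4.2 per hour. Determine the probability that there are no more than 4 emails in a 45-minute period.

Over the interval, μ = 4.2 × 0.75 = 3.15 (a 45-minute period = 0.75 hours).
P(N ≤ 4) = Σ_{j=0}^{4} e^(−μ) μ^j/j! ≈ 0.7895.

0.7895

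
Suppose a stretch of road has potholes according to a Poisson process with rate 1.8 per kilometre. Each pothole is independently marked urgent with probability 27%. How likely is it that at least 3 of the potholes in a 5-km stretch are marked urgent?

0.4381

Thinning: the potholes that are marked urgent themselves form a Poisson process with rate 0.27 × 1.8 = 0.486 per kilometre.
Over the interval, μ = 0.486 × 5 = 2.43 (a 5-km stretch = 5 kilometres).
P(N ≥ 3) = 1 − P(N ≤ 2) ≈ 0.4381.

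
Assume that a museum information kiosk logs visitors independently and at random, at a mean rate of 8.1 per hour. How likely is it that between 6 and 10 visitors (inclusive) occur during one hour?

0.6236

With mean μ = 8.1 per hour,
P(6 ≤ N ≤ 10) = Σ_{j=6}^{10} e^(−8.1) · 8.1^j/j! ≈ 0.6236.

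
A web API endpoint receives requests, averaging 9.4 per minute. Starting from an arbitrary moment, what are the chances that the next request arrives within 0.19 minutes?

0.8324

Inter-arrival times are exponential with rate λ = 9.4 per minute.
P(T ≤ 0.19) = 1 − e^(−λt) = 1 − e^(−9.4 × 0.19) = 1 − e^(−1.786) ≈ 0.8324.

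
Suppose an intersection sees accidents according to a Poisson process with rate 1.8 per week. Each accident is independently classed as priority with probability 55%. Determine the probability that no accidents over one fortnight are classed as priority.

Thinning: the accidents that are classed as priority themselves form a Poisson process with rate 0.55 × 1.8 = 0.99 per week.
Over the interval, μ = 0.99 × 2 = 1.98 (a fortnight = 2 weeks).
P(N = 0) = e^(−1.98) · 1.98^0/0! ≈ 0.1381.

0.1381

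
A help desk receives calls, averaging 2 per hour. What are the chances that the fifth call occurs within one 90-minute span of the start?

Over the interval, μ = 2 × 1.5 = 3 (a 90-minute span = 1.5 hours).
The fifth arrival falls in the interval iff at least 5 events occur there: P(S_5 ≤ t) = P(N ≥ 5) = 1 − P(N ≤ 4) ≈ 0.1847.

0.1847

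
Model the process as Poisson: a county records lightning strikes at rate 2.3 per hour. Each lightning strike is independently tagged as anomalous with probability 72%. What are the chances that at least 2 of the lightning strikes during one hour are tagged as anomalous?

0.4930

Thinning: the lightning strikes that are tagged as anomalous themselves form a Poisson process with rate 0.72 × 2.3 = 1.656 per hour.
So μ = 1.656.
P(N ≥ 2) = 1 − P(N ≤ 1) ≈ 0.4930.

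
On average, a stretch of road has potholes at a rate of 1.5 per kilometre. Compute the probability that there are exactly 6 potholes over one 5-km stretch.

Over the interval, μ = 1.5 × 5 = 7.5 (a 5-km stretch = 5 kilometres).
P(N = 6) = e^(−μ) μ^6/6! = e^(−7.5) · 7.5^6/720 ≈ 0.1367.

0.1367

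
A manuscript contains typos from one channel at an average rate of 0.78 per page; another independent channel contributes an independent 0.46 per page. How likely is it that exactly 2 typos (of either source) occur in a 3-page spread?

0.1677

Independent Poisson processes superpose: combined rate λ = 0.78 + 0.46 = 1.24 per page.
Over the interval, μ = 1.24 × 3 = 3.72 (a 3-page spread = 3 pages).
P(N = 2) = e^(−3.72) · 3.72^2/2! ≈ 0.1677.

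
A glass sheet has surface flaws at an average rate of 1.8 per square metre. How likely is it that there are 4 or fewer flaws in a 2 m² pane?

0.7064

Over the interval, μ = 1.8 × 2 = 3.6 (a 2 m² pane = 2 square metres).
P(N ≤ 4) = Σ_{j=0}^{4} e^(−μ) μ^j/j! ≈ 0.7064.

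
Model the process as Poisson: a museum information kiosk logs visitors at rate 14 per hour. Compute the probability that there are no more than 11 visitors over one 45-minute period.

0.6387

Over the interval, μ = 14 × 0.75 = 10.5 (a 45-minute period = 0.75 hours).
P(N ≤ 11) = Σ_{j=0}^{11} e^(−μ) μ^j/j! ≈ 0.6387.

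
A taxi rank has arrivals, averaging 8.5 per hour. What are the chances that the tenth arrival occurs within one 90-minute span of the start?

0.8170

Over the interval, μ = 8.5 × 1.5 = 12.75 (a 90-minute span = 1.5 hours).
The tenth arrival falls in the interval iff at least 10 events occur there: P(S_10 ≤ t) = P(N ≥ 10) = 1 − P(N ≤ 9) ≈ 0.8170.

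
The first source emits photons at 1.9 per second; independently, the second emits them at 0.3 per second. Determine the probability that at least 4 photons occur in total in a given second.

Independent Poisson processes superpose: combined rate λ = 1.9 + 0.3 = 2.2 per second.
So μ = 2.2.
P(N ≥ 4) = 1 − P(N ≤ 3) ≈ 0.1806.

0.1806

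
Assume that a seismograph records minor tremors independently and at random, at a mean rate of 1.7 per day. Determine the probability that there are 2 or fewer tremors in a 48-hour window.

Over the interval, μ = 1.7 × 2 = 3.4 (a 48-hour window = 2 days).
P(N ≤ 2) = Σ_{j=0}^{2} e^(−μ) μ^j/j! ≈ 0.3397.

0.3397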